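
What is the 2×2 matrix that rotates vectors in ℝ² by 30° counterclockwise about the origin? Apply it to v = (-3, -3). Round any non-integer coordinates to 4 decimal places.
R = [[√3/2, -1/2], [1/2, √3/2]]; R·v = (-1.0981, -4.0981)

A counterclockwise rotation by angle θ in ℝ² has matrix R(θ) = [[cos θ, -sin θ], [sin θ, cos θ]].
For θ = 30°: cos θ = √3/2, sin θ = 1/2.
R(30°) = [[√3/2, -1/2], [1/2, √3/2]].
R·v = [√3/2·-3 + (-1/2)·-3, 1/2·-3 + √3/2·-3] = (-1.0981, -4.0981).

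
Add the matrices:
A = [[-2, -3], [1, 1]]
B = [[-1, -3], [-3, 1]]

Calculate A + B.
[[-3, -6], [-2, 2]]

Add corresponding elements:
(-2)+(-1)=-3
(-3)+(-3)=-6
(1)+(-3)=-2
(1)+(1)=2
A + B = [[-3, -6], [-2, 2]]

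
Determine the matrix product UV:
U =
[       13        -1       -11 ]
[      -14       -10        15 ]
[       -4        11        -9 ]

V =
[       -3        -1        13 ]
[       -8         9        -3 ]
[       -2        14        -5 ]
UV =
[       -9      -176       227 ]
[       92       134      -227 ]
[      -58       -23       -40 ]

Matrix multiplication: (UV)[i][j] = sum over k of U[i][k] * V[k][j].
  (UV)[0][0] = (13)*(-3) + (-1)*(-8) + (-11)*(-2) = -9
  (UV)[0][1] = (13)*(-1) + (-1)*(9) + (-11)*(14) = -176
  (UV)[0][2] = (13)*(13) + (-1)*(-3) + (-11)*(-5) = 227
  (UV)[1][0] = (-14)*(-3) + (-10)*(-8) + (15)*(-2) = 92
  (UV)[1][1] = (-14)*(-1) + (-10)*(9) + (15)*(14) = 134
  (UV)[1][2] = (-14)*(13) + (-10)*(-3) + (15)*(-5) = -227
  (UV)[2][0] = (-4)*(-3) + (11)*(-8) + (-9)*(-2) = -58
  (UV)[2][1] = (-4)*(-1) + (11)*(9) + (-9)*(14) = -23
  (UV)[2][2] = (-4)*(13) + (11)*(-3) + (-9)*(-5) = -40
UV =
[       -9      -176       227 ]
[       92       134      -227 ]
[      -58       -23       -40 ]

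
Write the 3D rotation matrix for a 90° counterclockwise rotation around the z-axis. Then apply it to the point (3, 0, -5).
R = [[0, -1, 0], [1, 0, 0], [0, 0, 1]]; R·(3, 0, -5) = (0, 3, -5)

Rotation matrix for 90° around z-axis:
cos(90°) = 0, sin(90°) = 1
R = [[0, -1, 0], [1, 0, 0], [0, 0, 1]]
Apply to (3, 0, -5): R·[3, 0, -5]ᵀ = (0, 3, -5)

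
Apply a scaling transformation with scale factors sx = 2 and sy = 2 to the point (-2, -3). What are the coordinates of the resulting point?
(-4, -6)

Scaling matrix:
[[2, 0], [0, 2]]
Result: (-2 × 2, -3 × 2) = (-4, -6)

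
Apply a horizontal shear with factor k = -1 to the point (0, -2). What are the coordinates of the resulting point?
(2, -2)

Shear matrix for horizontal shear with factor k = -1:
[[1, -1], [0, 1]]
Result: (0, -2) → (2, -2)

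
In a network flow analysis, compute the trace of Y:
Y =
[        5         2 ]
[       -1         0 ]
tr(Y) = 5 + 0 = 5

The trace of a square matrix is the sum of its diagonal entries.
Diagonal entries of Y: Y[0][0] = 5, Y[1][1] = 0.
tr(Y) = 5 + 0 = 5.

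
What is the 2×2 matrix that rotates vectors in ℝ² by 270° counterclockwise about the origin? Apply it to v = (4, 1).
R = [[0, 1], [-1, 0]]; R·v = (1, -4)

A counterclockwise rotation by angle θ in ℝ² has matrix R(θ) = [[cos θ, -sin θ], [sin θ, cos θ]].
For θ = 270°: cos θ = 0, sin θ = -1.
R(270°) = [[0, 1], [-1, 0]].
R·v = [0·4 + (1)·1, -1·4 + 0·1] = (1, -4).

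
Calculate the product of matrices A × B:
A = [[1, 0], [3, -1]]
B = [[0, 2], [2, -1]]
[[0, 2], [-2, 7]]

Matrix multiplication:
C[0][0] = 1×0 + 0×2 = 0
C[0][1] = 1×2 + 0×-1 = 2
C[1][0] = 3×0 + -1×2 = -2
C[1][1] = 3×2 + -1×-1 = 7
Result: [[0, 2], [-2, 7]]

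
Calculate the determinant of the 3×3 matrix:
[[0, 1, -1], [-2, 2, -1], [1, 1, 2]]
7

Expansion along first row:
det = 0·det([[2,-1],[1,2]]) - 1·det([[-2,-1],[1,2]]) + -1·det([[-2,2],[1,1]])
    = 0·(2·2 - -1·1) - 1·(-2·2 - -1·1) + -1·(-2·1 - 2·1)
    = 0·5 - 1·-3 + -1·-4
    = 0 + 3 + 4 = 7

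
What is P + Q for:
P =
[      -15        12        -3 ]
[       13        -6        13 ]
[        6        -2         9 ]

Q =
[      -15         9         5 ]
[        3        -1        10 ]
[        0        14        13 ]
P + Q =
[      -30        21         2 ]
[       16        -7        23 ]
[        6        12        22 ]

Matrix addition is elementwise: (P+Q)[i][j] = P[i][j] + Q[i][j].
  (P+Q)[0][0] = (-15) + (-15) = -30
  (P+Q)[0][1] = (12) + (9) = 21
  (P+Q)[0][2] = (-3) + (5) = 2
  (P+Q)[1][0] = (13) + (3) = 16
  (P+Q)[1][1] = (-6) + (-1) = -7
  (P+Q)[1][2] = (13) + (10) = 23
  (P+Q)[2][0] = (6) + (0) = 6
  (P+Q)[2][1] = (-2) + (14) = 12
  (P+Q)[2][2] = (9) + (13) = 22
P + Q =
[      -30        21         2 ]
[       16        -7        23 ]
[        6        12        22 ]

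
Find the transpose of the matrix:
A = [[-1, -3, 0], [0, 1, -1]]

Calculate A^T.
[[-1, 0], [-3, 1], [0, -1]]

The transpose sends entry (i,j) to (j,i); rows become columns.
Row 0 of A: [-1, -3, 0] -> column 0 of A^T.
Row 1 of A: [0, 1, -1] -> column 1 of A^T.
A^T = [[-1, 0], [-3, 1], [0, -1]]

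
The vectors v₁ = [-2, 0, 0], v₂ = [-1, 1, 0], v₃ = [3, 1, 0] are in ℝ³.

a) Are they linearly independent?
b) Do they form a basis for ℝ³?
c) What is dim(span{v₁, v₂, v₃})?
Not independent, not a basis, dim(span) = 2

Check whether v₃ can be written as a linear combination of v₁ and v₂.
v₃ = (-2)·v₁ + (1)·v₂ = [3, 1, 0], so the three vectors are linearly dependent.
Thus they do not form a basis for ℝ³, and dim(span{v₁, v₂, v₃}) = 2 (spanned by v₁ and v₂).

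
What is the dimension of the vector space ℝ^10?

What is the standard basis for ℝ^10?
Dimension = 10; standard basis = {e_1, e_2, e_3, …, e_10}

ℝ^10 is the space of 10-tuples of real numbers; its dimension is 10.
The standard basis consists of 10 vectors: e_1, e_2, e_3, …, e_10, where e_i is the vector with 1 in position i and 0 elsewhere.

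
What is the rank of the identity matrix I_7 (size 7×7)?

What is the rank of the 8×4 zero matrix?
rank(I_7) = 7, rank(0) = 0

The identity I_7 has 7 columns that are the standard basis vectors e_1, …, e_7. These are linearly independent, so all 7 columns are pivots and rank(I_7) = 7.
The 8×4 zero matrix has every entry zero, so every row is the zero row and there are no pivots; rank(0) = 0.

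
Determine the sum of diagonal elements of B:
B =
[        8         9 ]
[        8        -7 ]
tr(B) = 8 - 7 = 1

The trace of a square matrix is the sum of its diagonal entries.
Diagonal entries of B: B[0][0] = 8, B[1][1] = -7.
tr(B) = 8 - 7 = 1.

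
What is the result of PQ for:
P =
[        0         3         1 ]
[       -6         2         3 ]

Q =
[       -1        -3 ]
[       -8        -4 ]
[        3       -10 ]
PQ =
[      -21       -22 ]
[       -1       -20 ]

Matrix multiplication: (PQ)[i][j] = sum over k of P[i][k] * Q[k][j].
  (PQ)[0][0] = (0)*(-1) + (3)*(-8) + (1)*(3) = -21
  (PQ)[0][1] = (0)*(-3) + (3)*(-4) + (1)*(-10) = -22
  (PQ)[1][0] = (-6)*(-1) + (2)*(-8) + (3)*(3) = -1
  (PQ)[1][1] = (-6)*(-3) + (2)*(-4) + (3)*(-10) = -20
PQ =
[      -21       -22 ]
[       -1       -20 ]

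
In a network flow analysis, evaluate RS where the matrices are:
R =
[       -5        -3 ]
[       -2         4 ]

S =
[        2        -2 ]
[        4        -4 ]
RS =
[      -22        22 ]
[       12       -12 ]

Matrix multiplication: (RS)[i][j] = sum over k of R[i][k] * S[k][j].
  (RS)[0][0] = (-5)*(2) + (-3)*(4) = -22
  (RS)[0][1] = (-5)*(-2) + (-3)*(-4) = 22
  (RS)[1][0] = (-2)*(2) + (4)*(4) = 12
  (RS)[1][1] = (-2)*(-2) + (4)*(-4) = -12
RS =
[      -22        22 ]
[       12       -12 ]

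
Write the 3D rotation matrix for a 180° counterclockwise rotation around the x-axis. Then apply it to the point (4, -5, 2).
R = [[1, 0, 0], [0, -1, 0], [0, 0, -1]]; R·(4, -5, 2) = (4, 5, -2)

Rotation matrix for 180° around x-axis:
cos(180°) = -1, sin(180°) = 0
R = [[1, 0, 0], [0, -1, 0], [0, 0, -1]]
Apply to (4, -5, 2): R·[4, -5, 2]ᵀ = (4, 5, -2)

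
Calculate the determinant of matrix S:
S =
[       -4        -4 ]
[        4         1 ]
det(S) = 12

For a 2×2 matrix [[a, b], [c, d]], det = a*d - b*c.
det(S) = (-4)*(1) - (-4)*(4) = -4 + 16 = 12.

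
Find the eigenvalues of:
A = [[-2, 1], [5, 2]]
λ = -3, 3

Solve det(A - λI) = 0. For a 2×2 matrix this is λ² - (trace)λ + det = 0.
trace(A) = -2 + 2 = 0.
det(A) = (-2)*(2) - (1)*(5) = -4 - 5 = -9.
Characteristic equation: λ² - (0)λ + (-9) = 0.
Discriminant: (0)² - 4*(-9) = 0 + 36 = 36.
Roots: λ = (0 ± √36) / 2 = -3, 3.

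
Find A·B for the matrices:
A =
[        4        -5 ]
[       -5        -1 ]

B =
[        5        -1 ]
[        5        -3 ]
AB =
[       -5        11 ]
[      -30         8 ]

Matrix multiplication: (AB)[i][j] = sum over k of A[i][k] * B[k][j].
  (AB)[0][0] = (4)*(5) + (-5)*(5) = -5
  (AB)[0][1] = (4)*(-1) + (-5)*(-3) = 11
  (AB)[1][0] = (-5)*(5) + (-1)*(5) = -30
  (AB)[1][1] = (-5)*(-1) + (-1)*(-3) = 8
AB =
[       -5        11 ]
[      -30         8 ]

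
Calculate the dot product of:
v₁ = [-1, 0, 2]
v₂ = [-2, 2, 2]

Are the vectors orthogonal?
6, No

The dot product is the sum of products of corresponding components.
v₁·v₂ = (-1)*(-2) + (0)*(2) + (2)*(2) = 2 + 0 + 4 = 6.
Two vectors are orthogonal iff their dot product is 0; here the dot product is 6, so the vectors are not orthogonal.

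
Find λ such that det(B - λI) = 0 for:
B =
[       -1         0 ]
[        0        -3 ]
λ = -3, -1

Solve det(B - λI) = 0. For a 2×2 matrix the characteristic equation is λ² - (trace)λ + det = 0.
trace(B) = a + d = -1 - 3 = -4.
det(B) = a*d - b*c = (-1)*(-3) - (0)*(0) = 3 - 0 = 3.
Characteristic equation: λ² - (-4)λ + (3) = 0.
Discriminant = (-4)² - 4*(3) = 16 - 12 = 4.
λ = (-4 ± √4) / 2 = (-4 ± 2) / 2 = -3, -1.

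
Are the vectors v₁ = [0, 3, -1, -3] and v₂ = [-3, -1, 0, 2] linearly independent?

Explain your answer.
Yes, linearly independent

Two vectors are linearly dependent iff one is a scalar multiple of the other.
No single scalar k satisfies v₂ = k·v₁ (the ratios of corresponding entries disagree), so v₁ and v₂ are linearly independent.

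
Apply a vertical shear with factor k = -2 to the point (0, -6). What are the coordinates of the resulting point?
(0, -6)

Shear matrix for vertical shear with factor k = -2:
[[1, 0], [-2, 1]]
Result: (0, -6) → (0, -6)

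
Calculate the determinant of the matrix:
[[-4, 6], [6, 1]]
-40

For a 2×2 matrix [[a, b], [c, d]], det = ad - bc
det = (-4)(1) - (6)(6) = -4 - 36 = -40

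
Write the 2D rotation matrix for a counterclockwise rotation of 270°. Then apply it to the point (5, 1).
R = [[0, 1], [-1, 0]]; R·(5, 1) = (1, -5)

Rotation matrix formula: R(θ) = [[cos θ, -sin θ], [sin θ, cos θ]]
For θ = 270°:
cos(270°) = 0
sin(270°) = -1
R = [[0, 1], [-1, 0]]
Apply to (5, 1): [0·5 + (1)·1, -1·5 + 0·1] = (1, -5)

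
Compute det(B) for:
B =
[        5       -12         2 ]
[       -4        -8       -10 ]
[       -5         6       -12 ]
det(B) = 628

Expand along row 0 (cofactor expansion): det(B) = a*(e*i - f*h) - b*(d*i - f*g) + c*(d*h - e*g), where the 3×3 is [[a, b, c], [d, e, f], [g, h, i]].
Minor M_00 = (-8)*(-12) - (-10)*(6) = 96 + 60 = 156.
Minor M_01 = (-4)*(-12) - (-10)*(-5) = 48 - 50 = -2.
Minor M_02 = (-4)*(6) - (-8)*(-5) = -24 - 40 = -64.
det(B) = (5)*(156) - (-12)*(-2) + (2)*(-64) = 780 - 24 - 128 = 628.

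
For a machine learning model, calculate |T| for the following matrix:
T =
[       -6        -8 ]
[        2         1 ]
det(T) = 10

For a 2×2 matrix [[a, b], [c, d]], det = a*d - b*c.
det(T) = (-6)*(1) - (-8)*(2) = -6 + 16 = 10.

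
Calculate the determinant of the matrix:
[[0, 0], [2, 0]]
0

For a 2×2 matrix [[a, b], [c, d]], det = ad - bc
det = (0)(0) - (0)(2) = 0 - 0 = 0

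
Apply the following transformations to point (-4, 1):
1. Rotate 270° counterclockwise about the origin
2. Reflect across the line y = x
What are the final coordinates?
(4, 1)

Step 1: Rotate 270° → (1, 4)
Step 2: Reflect across the line y = x → (4, 1)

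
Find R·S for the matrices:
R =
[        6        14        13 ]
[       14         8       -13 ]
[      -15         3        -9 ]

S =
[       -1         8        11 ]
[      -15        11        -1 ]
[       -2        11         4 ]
RS =
[     -242       345       104 ]
[     -108        57        94 ]
[      -12      -186      -204 ]

Matrix multiplication: (RS)[i][j] = sum over k of R[i][k] * S[k][j].
  (RS)[0][0] = (6)*(-1) + (14)*(-15) + (13)*(-2) = -242
  (RS)[0][1] = (6)*(8) + (14)*(11) + (13)*(11) = 345
  (RS)[0][2] = (6)*(11) + (14)*(-1) + (13)*(4) = 104
  (RS)[1][0] = (14)*(-1) + (8)*(-15) + (-13)*(-2) = -108
  (RS)[1][1] = (14)*(8) + (8)*(11) + (-13)*(11) = 57
  (RS)[1][2] = (14)*(11) + (8)*(-1) + (-13)*(4) = 94
  (RS)[2][0] = (-15)*(-1) + (3)*(-15) + (-9)*(-2) = -12
  (RS)[2][1] = (-15)*(8) + (3)*(11) + (-9)*(11) = -186
  (RS)[2][2] = (-15)*(11) + (3)*(-1) + (-9)*(4) = -204
RS =
[     -242       345       104 ]
[     -108        57        94 ]
[      -12      -186      -204 ]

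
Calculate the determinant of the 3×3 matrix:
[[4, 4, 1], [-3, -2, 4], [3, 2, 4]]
32

Expansion along first row:
det = 4·det([[-2,4],[2,4]]) - 4·det([[-3,4],[3,4]]) + 1·det([[-3,-2],[3,2]])
    = 4·(-2·4 - 4·2) - 4·(-3·4 - 4·3) + 1·(-3·2 - -2·3)
    = 4·-16 - 4·-24 + 1·0
    = -64 + 96 + 0 = 32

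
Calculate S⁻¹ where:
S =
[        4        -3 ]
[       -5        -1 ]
det(S) = -19
S⁻¹ =
[     1/19     -3/19 ]
[    -5/19     -4/19 ]

For a 2×2 matrix S = [[a, b], [c, d]] with det(S) ≠ 0, S⁻¹ = (1/det(S)) * [[d, -b], [-c, a]].
det(S) = (4)*(-1) - (-3)*(-5) = -4 - 15 = -19.
S⁻¹ = (1/-19) * [[-1, 3], [5, 4]].
Dividing each entry by -19 and reducing:
S⁻¹ =
[     1/19     -3/19 ]
[    -5/19     -4/19 ]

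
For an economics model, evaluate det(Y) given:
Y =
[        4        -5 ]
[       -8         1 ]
det(Y) = -36

For a 2×2 matrix [[a, b], [c, d]], det = a*d - b*c.
det(Y) = (4)*(1) - (-5)*(-8) = 4 - 40 = -36.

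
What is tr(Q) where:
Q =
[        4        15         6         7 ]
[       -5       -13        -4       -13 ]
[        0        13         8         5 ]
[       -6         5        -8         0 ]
tr(Q) = 4 - 13 + 8 + 0 = -1

The trace of a square matrix is the sum of its diagonal entries.
Diagonal entries of Q: Q[0][0] = 4, Q[1][1] = -13, Q[2][2] = 8, Q[3][3] = 0.
tr(Q) = 4 - 13 + 8 + 0 = -1.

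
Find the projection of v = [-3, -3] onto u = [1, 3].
[-6/5, -18/5]

The projection of v onto u is proj_u(v) = ((v·u) / (u·u)) · u.
v·u = (-3)*(1) + (-3)*(3) = -12.
u·u = (1)*(1) + (3)*(3) = 10.
coefficient = -12 / 10 = -6/5.
proj_u(v) = -6/5 · [1, 3] = [-6/5, -18/5].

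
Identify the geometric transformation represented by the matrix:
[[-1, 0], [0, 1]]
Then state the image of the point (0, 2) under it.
reflection across the y-axis; image of (0, 2) is (0, 2)

This is a symmetric orthogonal matrix with determinant -1, which characterizes a reflection in ℝ².
The matrix [[-1, 0], [0, 1]] represents: reflection across the y-axis.
Applying it to (0, 2): [-1·0 + 0·2, 0·0 + 1·2] = (0, 2).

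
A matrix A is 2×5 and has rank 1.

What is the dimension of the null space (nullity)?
4

The rank-nullity theorem for an m×n matrix states:
rank(A) + nullity(A) = n (the number of columns).
Here n = 5 and rank(A) = 1, so nullity(A) = 5 - 1 = 4.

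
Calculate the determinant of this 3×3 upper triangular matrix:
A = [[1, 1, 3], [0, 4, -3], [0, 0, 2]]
8

The determinant of a triangular matrix is the product of its diagonal entries (the off-diagonal entries above the diagonal do not affect it).
det(A) = (1) * (4) * (2) = 8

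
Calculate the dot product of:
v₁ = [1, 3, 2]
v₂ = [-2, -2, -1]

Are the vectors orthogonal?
-10, No

The dot product is the sum of products of corresponding components.
v₁·v₂ = (1)*(-2) + (3)*(-2) + (2)*(-1) = -2 - 6 - 2 = -10.
Two vectors are orthogonal iff their dot product is 0; here the dot product is -10, so the vectors are not orthogonal.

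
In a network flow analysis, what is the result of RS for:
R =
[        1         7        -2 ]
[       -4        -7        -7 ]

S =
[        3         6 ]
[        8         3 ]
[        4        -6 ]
RS =
[       51        39 ]
[      -96        -3 ]

Matrix multiplication: (RS)[i][j] = sum over k of R[i][k] * S[k][j].
  (RS)[0][0] = (1)*(3) + (7)*(8) + (-2)*(4) = 51
  (RS)[0][1] = (1)*(6) + (7)*(3) + (-2)*(-6) = 39
  (RS)[1][0] = (-4)*(3) + (-7)*(8) + (-7)*(4) = -96
  (RS)[1][1] = (-4)*(6) + (-7)*(3) + (-7)*(-6) = -3
RS =
[       51        39 ]
[      -96        -3 ]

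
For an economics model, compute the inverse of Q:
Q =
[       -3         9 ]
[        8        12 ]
det(Q) = -108
Q⁻¹ =
[     -1/9      1/12 ]
[     2/27      1/36 ]

For a 2×2 matrix Q = [[a, b], [c, d]] with det(Q) ≠ 0, Q⁻¹ = (1/det(Q)) * [[d, -b], [-c, a]].
det(Q) = (-3)*(12) - (9)*(8) = -36 - 72 = -108.
Q⁻¹ = (1/-108) * [[12, -9], [-8, -3]].
Dividing each entry by -108 and reducing:
Q⁻¹ =
[     -1/9      1/12 ]
[     2/27      1/36 ]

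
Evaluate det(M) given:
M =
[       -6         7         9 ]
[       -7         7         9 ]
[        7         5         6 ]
det(M) = -3

Expand along row 0 (cofactor expansion): det(M) = a*(e*i - f*h) - b*(d*i - f*g) + c*(d*h - e*g), where the 3×3 is [[a, b, c], [d, e, f], [g, h, i]].
Minor M_00 = (7)*(6) - (9)*(5) = 42 - 45 = -3.
Minor M_01 = (-7)*(6) - (9)*(7) = -42 - 63 = -105.
Minor M_02 = (-7)*(5) - (7)*(7) = -35 - 49 = -84.
det(M) = (-6)*(-3) - (7)*(-105) + (9)*(-84) = 18 + 735 - 756 = -3.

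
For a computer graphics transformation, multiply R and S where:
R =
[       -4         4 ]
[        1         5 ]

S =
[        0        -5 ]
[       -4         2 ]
RS =
[      -16        28 ]
[      -20         5 ]

Matrix multiplication: (RS)[i][j] = sum over k of R[i][k] * S[k][j].
  (RS)[0][0] = (-4)*(0) + (4)*(-4) = -16
  (RS)[0][1] = (-4)*(-5) + (4)*(2) = 28
  (RS)[1][0] = (1)*(0) + (5)*(-4) = -20
  (RS)[1][1] = (1)*(-5) + (5)*(2) = 5
RS =
[      -16        28 ]
[      -20         5 ]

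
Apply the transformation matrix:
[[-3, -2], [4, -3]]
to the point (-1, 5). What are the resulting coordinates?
(-7, -19)

Matrix multiplication:
[[-3, -2], [4, -3]] × [-1, 5]ᵀ
= [-3×-1 + -2×5, 4×-1 + -3×5]ᵀ
= [-7.0000, -19.0000]ᵀ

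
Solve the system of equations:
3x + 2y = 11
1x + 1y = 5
x = 1, y = 4

Use elimination (row reduction):
Equation 1: 3x + 2y = 11.
Equation 2: 1x + 1y = 5.
Multiply Eq1 by 1 and Eq2 by 3: 3x + 2y = 11;  3x + 3y = 15.
Subtract: (1)y = 4, so y = 4.
Back-substitute into Eq1: 3x + 2*(4) = 11, so x = 1.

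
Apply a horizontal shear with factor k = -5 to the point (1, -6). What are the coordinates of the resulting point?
(31, -6)

Shear matrix for horizontal shear with factor k = -5:
[[1, -5], [0, 1]]
Result: (1, -6) → (31, -6)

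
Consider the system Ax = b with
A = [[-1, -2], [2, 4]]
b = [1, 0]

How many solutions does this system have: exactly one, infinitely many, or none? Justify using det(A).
No solution

det(A) = (-1)*(4) - (-2)*(2) = 0, so A is singular.
The column space of A is span(column 1) = span([-1, 2]).
b = [1, 0] is not a scalar multiple of column 1, so b ∉ column space and the system is inconsistent — no solution.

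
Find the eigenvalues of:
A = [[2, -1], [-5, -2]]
λ = -3, 3

Solve det(A - λI) = 0. For a 2×2 matrix this is λ² - (trace)λ + det = 0.
trace(A) = 2 - 2 = 0.
det(A) = (2)*(-2) - (-1)*(-5) = -4 - 5 = -9.
Characteristic equation: λ² - (0)λ + (-9) = 0.
Discriminant: (0)² - 4*(-9) = 0 + 36 = 36.
Roots: λ = (0 ± √36) / 2 = -3, 3.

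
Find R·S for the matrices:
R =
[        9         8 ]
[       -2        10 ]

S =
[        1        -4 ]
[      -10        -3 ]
RS =
[      -71       -60 ]
[     -102       -22 ]

Matrix multiplication: (RS)[i][j] = sum over k of R[i][k] * S[k][j].
  (RS)[0][0] = (9)*(1) + (8)*(-10) = -71
  (RS)[0][1] = (9)*(-4) + (8)*(-3) = -60
  (RS)[1][0] = (-2)*(1) + (10)*(-10) = -102
  (RS)[1][1] = (-2)*(-4) + (10)*(-3) = -22
RS =
[      -71       -60 ]
[     -102       -22 ]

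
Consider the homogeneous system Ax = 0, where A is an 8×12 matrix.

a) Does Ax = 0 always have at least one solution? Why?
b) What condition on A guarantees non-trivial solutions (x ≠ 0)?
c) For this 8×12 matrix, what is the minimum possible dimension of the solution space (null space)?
a) Yes, x = 0 is always a solution. b) When A has linearly dependent columns (rank < n). c) Minimum nullity = 4.

a) x = 0 satisfies A·0 = 0, so the zero vector is always a solution.
b) Non-trivial solutions exist iff the columns of A are linearly dependent, equivalently rank(A) < n (the number of columns).
c) By rank-nullity, rank(A) + nullity(A) = n = 12. Since A has only 8 rows, rank(A) ≤ 8, so nullity(A) ≥ 12 - 8 = 4.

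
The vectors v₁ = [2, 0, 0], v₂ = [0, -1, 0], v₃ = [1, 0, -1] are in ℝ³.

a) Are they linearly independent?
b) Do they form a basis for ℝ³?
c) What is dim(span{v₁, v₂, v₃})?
Yes independent, yes basis, dim = 3

Stack v₁, v₂, v₃ as rows of a 3×3 matrix.
[[2, 0, 0]; [0, -1, 0]; [1, 0, -1]] is already lower triangular with nonzero diagonal entries (2, -1, -1), so its determinant is the product of the diagonal entries, det = (2)·(-1)·(-1) = 2 ≠ 0, and the rows are linearly independent.
Three linearly independent vectors in ℝ³ form a basis for ℝ³, so dim(span{v₁,v₂,v₃}) = 3.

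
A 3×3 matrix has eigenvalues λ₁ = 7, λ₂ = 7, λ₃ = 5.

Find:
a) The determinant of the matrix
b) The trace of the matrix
det = 245, trace = 19

Two standard eigenvalue identities:
- det(A) equals the product of the eigenvalues (counted with multiplicity).
- trace(A) equals the sum of the eigenvalues.
det(A) = (7)*(7)*(5) = 245.
trace(A) = 7 + 7 + 5 = 19.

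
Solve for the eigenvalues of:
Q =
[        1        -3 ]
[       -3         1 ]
λ = -2, 4

Solve det(Q - λI) = 0. For a 2×2 matrix the characteristic equation is λ² - (trace)λ + det = 0.
trace(Q) = a + d = 1 + 1 = 2.
det(Q) = a*d - b*c = (1)*(1) - (-3)*(-3) = 1 - 9 = -8.
Characteristic equation: λ² - (2)λ + (-8) = 0.
Discriminant = (2)² - 4*(-8) = 4 + 32 = 36.
λ = (2 ± √36) / 2 = (2 ± 6) / 2 = -2, 4.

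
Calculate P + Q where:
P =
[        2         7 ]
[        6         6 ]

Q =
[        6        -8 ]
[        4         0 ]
P + Q =
[        8        -1 ]
[       10         6 ]

Matrix addition is elementwise: (P+Q)[i][j] = P[i][j] + Q[i][j].
  (P+Q)[0][0] = (2) + (6) = 8
  (P+Q)[0][1] = (7) + (-8) = -1
  (P+Q)[1][0] = (6) + (4) = 10
  (P+Q)[1][1] = (6) + (0) = 6
P + Q =
[        8        -1 ]
[       10         6 ]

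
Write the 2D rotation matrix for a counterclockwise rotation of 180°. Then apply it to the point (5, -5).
R = [[-1, 0], [0, -1]]; R·(5, -5) = (-5, 5)

Rotation matrix formula: R(θ) = [[cos θ, -sin θ], [sin θ, cos θ]]
For θ = 180°:
cos(180°) = -1
sin(180°) = 0
R = [[-1, 0], [0, -1]]
Apply to (5, -5): [-1·5 + (0)·-5, 0·5 + -1·-5] = (-5, 5)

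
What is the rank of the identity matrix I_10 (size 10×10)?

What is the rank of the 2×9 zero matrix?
rank(I_10) = 10, rank(0) = 0

The identity I_10 has 10 columns that are the standard basis vectors e_1, …, e_10. These are linearly independent, so all 10 columns are pivots and rank(I_10) = 10.
The 2×9 zero matrix has every entry zero, so every row is the zero row and there are no pivots; rank(0) = 0.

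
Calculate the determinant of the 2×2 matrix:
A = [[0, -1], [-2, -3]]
-2

For A = [[a, b], [c, d]], det(A) = a*d - b*c.
det(A) = (0)*(-3) - (-1)*(-2) = 0 - 2 = -2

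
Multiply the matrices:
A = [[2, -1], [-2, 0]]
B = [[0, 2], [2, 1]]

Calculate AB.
[[-2, 3], [0, -4]]

Each entry (i,j) of AB = sum over k of A[i][k]*B[k][j].
(AB)[0][0] = (2)*(0) + (-1)*(2) = -2
(AB)[0][1] = (2)*(2) + (-1)*(1) = 3
(AB)[1][0] = (-2)*(0) + (0)*(2) = 0
(AB)[1][1] = (-2)*(2) + (0)*(1) = -4
AB = [[-2, 3], [0, -4]]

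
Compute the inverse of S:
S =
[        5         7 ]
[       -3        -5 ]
det(S) = -4
S⁻¹ =
[      5/4       7/4 ]
[     -3/4      -5/4 ]

For a 2×2 matrix S = [[a, b], [c, d]] with det(S) ≠ 0, S⁻¹ = (1/det(S)) * [[d, -b], [-c, a]].
det(S) = (5)*(-5) - (7)*(-3) = -25 + 21 = -4.
S⁻¹ = (1/-4) * [[-5, -7], [3, 5]].
Dividing each entry by -4 and reducing:
S⁻¹ =
[      5/4       7/4 ]
[     -3/4      -5/4 ]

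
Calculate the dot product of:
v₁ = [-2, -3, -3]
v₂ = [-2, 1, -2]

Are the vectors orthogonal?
7, No

The dot product is the sum of products of corresponding components.
v₁·v₂ = (-2)*(-2) + (-3)*(1) + (-3)*(-2) = 4 - 3 + 6 = 7.
Two vectors are orthogonal iff their dot product is 0; here the dot product is 7, so the vectors are not orthogonal.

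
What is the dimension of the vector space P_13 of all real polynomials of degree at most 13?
Dimension = 14

A polynomial of degree at most 13 can be written as a₀ + a₁x + a₂x² + … + a_13x^13, with 14 free coefficients a₀, …, a_13.
The set {1, x, x², …, x^13} is a basis: it spans P_13 (every such polynomial is a linear combination of these) and is linearly independent (a polynomial is zero iff all its coefficients are zero).
Therefore dim(P_13) = 13 + 1 = 14.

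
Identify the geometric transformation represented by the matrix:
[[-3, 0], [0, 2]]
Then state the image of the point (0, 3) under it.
non-uniform scaling by (-3, 2); image of (0, 3) is (0, 6)

This is diagonal with distinct entries, so it scales the x-axis by -3 and the y-axis by 2.
The matrix [[-3, 0], [0, 2]] represents: non-uniform scaling by (-3, 2).
Applying it to (0, 3): [-3·0 + 0·3, 0·0 + 2·3] = (0, 6).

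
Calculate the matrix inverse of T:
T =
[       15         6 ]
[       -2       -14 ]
det(T) = -198
T⁻¹ =
[     7/99      1/33 ]
[    -1/99     -5/66 ]

For a 2×2 matrix T = [[a, b], [c, d]] with det(T) ≠ 0, T⁻¹ = (1/det(T)) * [[d, -b], [-c, a]].
det(T) = (15)*(-14) - (6)*(-2) = -210 + 12 = -198.
T⁻¹ = (1/-198) * [[-14, -6], [2, 15]].
Dividing each entry by -198 and reducing:
T⁻¹ =
[     7/99      1/33 ]
[    -1/99     -5/66 ]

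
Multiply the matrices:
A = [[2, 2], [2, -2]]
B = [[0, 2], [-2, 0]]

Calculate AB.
[[-4, 4], [4, 4]]

Each entry (i,j) of AB = sum over k of A[i][k]*B[k][j].
(AB)[0][0] = (2)*(0) + (2)*(-2) = -4
(AB)[0][1] = (2)*(2) + (2)*(0) = 4
(AB)[1][0] = (2)*(0) + (-2)*(-2) = 4
(AB)[1][1] = (2)*(2) + (-2)*(0) = 4
AB = [[-4, 4], [4, 4]]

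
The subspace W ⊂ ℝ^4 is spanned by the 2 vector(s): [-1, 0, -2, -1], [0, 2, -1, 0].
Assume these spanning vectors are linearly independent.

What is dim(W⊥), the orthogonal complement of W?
dim(W⊥) = 2

For any subspace W of ℝ^n, dim(W) + dim(W⊥) = n (the whole-space dimension).
Here the given 2 vectors are linearly independent, so dim(W) = 2.
Thus dim(W⊥) = n - dim(W) = 4 - 2 = 2.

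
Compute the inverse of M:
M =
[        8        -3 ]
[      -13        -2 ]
det(M) = -55
M⁻¹ =
[     2/55     -3/55 ]
[   -13/55     -8/55 ]

For a 2×2 matrix M = [[a, b], [c, d]] with det(M) ≠ 0, M⁻¹ = (1/det(M)) * [[d, -b], [-c, a]].
det(M) = (8)*(-2) - (-3)*(-13) = -16 - 39 = -55.
M⁻¹ = (1/-55) * [[-2, 3], [13, 8]].
Dividing each entry by -55 and reducing:
M⁻¹ =
[     2/55     -3/55 ]
[   -13/55     -8/55 ]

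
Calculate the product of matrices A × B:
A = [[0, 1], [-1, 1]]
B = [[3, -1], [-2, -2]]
[[-2, -2], [-5, -1]]

Matrix multiplication:
C[0][0] = 0×3 + 1×-2 = -2
C[0][1] = 0×-1 + 1×-2 = -2
C[1][0] = -1×3 + 1×-2 = -5
C[1][1] = -1×-1 + 1×-2 = -1
Result: [[-2, -2], [-5, -1]]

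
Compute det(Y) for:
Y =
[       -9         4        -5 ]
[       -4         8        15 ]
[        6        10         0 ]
det(Y) = 2150

Expand along row 0 (cofactor expansion): det(Y) = a*(e*i - f*h) - b*(d*i - f*g) + c*(d*h - e*g), where the 3×3 is [[a, b, c], [d, e, f], [g, h, i]].
Minor M_00 = (8)*(0) - (15)*(10) = 0 - 150 = -150.
Minor M_01 = (-4)*(0) - (15)*(6) = 0 - 90 = -90.
Minor M_02 = (-4)*(10) - (8)*(6) = -40 - 48 = -88.
det(Y) = (-9)*(-150) - (4)*(-90) + (-5)*(-88) = 1350 + 360 + 440 = 2150.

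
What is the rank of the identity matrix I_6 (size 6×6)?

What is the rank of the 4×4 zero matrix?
rank(I_6) = 6, rank(0) = 0

The identity I_6 has 6 columns that are the standard basis vectors e_1, …, e_6. These are linearly independent, so all 6 columns are pivots and rank(I_6) = 6.
The 4×4 zero matrix has every entry zero, so every row is the zero row and there are no pivots; rank(0) = 0.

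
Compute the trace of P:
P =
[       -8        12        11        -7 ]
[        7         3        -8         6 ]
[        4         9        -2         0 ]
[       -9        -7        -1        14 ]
tr(P) = -8 + 3 - 2 + 14 = 7

The trace of a square matrix is the sum of its diagonal entries.
Diagonal entries of P: P[0][0] = -8, P[1][1] = 3, P[2][2] = -2, P[3][3] = 14.
tr(P) = -8 + 3 - 2 + 14 = 7.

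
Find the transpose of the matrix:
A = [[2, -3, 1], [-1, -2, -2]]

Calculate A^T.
[[2, -1], [-3, -2], [1, -2]]

The transpose sends entry (i,j) to (j,i); rows become columns.
Row 0 of A: [2, -3, 1] -> column 0 of A^T.
Row 1 of A: [-1, -2, -2] -> column 1 of A^T.
A^T = [[2, -1], [-3, -2], [1, -2]]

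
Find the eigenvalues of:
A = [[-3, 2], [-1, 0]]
λ = -2, -1

Solve det(A - λI) = 0. For a 2×2 matrix this is λ² - (trace)λ + det = 0.
trace(A) = -3 + 0 = -3.
det(A) = (-3)*(0) - (2)*(-1) = 0 + 2 = 2.
Characteristic equation: λ² - (-3)λ + (2) = 0.
Discriminant: (-3)² - 4*(2) = 9 - 8 = 1.
Roots: λ = (-3 ± √1) / 2 = -2, -1.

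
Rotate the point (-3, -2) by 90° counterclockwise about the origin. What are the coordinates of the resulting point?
(2, -3)

Rotation matrix R(θ) = [[cos θ, -sin θ], [sin θ, cos θ]]; for θ = 90°:
R = [[0, -1], [1, 0]]
Result: R × [-3, -2]ᵀ = [0·-3 + (-1)·-2, 1·-3 + (0)·-2]ᵀ = (2, -3)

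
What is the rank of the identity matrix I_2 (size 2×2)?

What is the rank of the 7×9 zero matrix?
rank(I_2) = 2, rank(0) = 0

The identity I_2 has 2 columns that are the standard basis vectors e_1, …, e_2. These are linearly independent, so all 2 columns are pivots and rank(I_2) = 2.
The 7×9 zero matrix has every entry zero, so every row is the zero row and there are no pivots; rank(0) = 0.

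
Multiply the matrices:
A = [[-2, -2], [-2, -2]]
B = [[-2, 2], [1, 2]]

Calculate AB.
[[2, -8], [2, -8]]

Each entry (i,j) of AB = sum over k of A[i][k]*B[k][j].
(AB)[0][0] = (-2)*(-2) + (-2)*(1) = 2
(AB)[0][1] = (-2)*(2) + (-2)*(2) = -8
(AB)[1][0] = (-2)*(-2) + (-2)*(1) = 2
(AB)[1][1] = (-2)*(2) + (-2)*(2) = -8
AB = [[2, -8], [2, -8]]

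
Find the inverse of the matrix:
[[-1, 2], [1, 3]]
[[-3/5, 2/5], [1/5, 1/5]]

For [[a,b],[c,d]], inverse = (1/det)·[[d,-b],[-c,a]]
det = -1·3 - 2·1 = -5
Inverse = (1/-5)·[[3, -2], [-1, -1]]
        = [[-3/5, 2/5], [1/5, 1/5]]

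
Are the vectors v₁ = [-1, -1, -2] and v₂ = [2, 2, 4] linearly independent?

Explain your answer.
No, linearly dependent (v₂ = -2·v₁)

Check whether there is a scalar k with v₂ = k·v₁.
Comparing components, k = -2 satisfies -2·[-1, -1, -2] = [2, 2, 4].
Since v₂ is a scalar multiple of v₁, the two vectors are linearly dependent.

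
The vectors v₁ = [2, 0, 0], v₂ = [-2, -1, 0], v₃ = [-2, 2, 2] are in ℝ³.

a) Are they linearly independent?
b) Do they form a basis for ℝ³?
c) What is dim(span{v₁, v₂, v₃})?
Yes independent, yes basis, dim = 3

Stack v₁, v₂, v₃ as rows of a 3×3 matrix.
[[2, 0, 0]; [-2, -1, 0]; [-2, 2, 2]] is already lower triangular with nonzero diagonal entries (2, -1, 2), so its determinant is the product of the diagonal entries, det = (2)·(-1)·(2) = -4 ≠ 0, and the rows are linearly independent.
Three linearly independent vectors in ℝ³ form a basis for ℝ³, so dim(span{v₁,v₂,v₃}) = 3.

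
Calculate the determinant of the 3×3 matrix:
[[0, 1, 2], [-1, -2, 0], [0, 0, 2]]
2

Expansion along first row:
det = 0·det([[-2,0],[0,2]]) - 1·det([[-1,0],[0,2]]) + 2·det([[-1,-2],[0,0]])
    = 0·(-2·2 - 0·0) - 1·(-1·2 - 0·0) + 2·(-1·0 - -2·0)
    = 0·-4 - 1·-2 + 2·0
    = 0 + 2 + 0 = 2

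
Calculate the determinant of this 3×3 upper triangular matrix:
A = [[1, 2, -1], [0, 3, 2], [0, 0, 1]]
3

The determinant of a triangular matrix is the product of its diagonal entries (the off-diagonal entries above the diagonal do not affect it).
det(A) = (1) * (3) * (1) = 3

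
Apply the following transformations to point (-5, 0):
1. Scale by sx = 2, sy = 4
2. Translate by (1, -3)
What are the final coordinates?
(-9, -3)

Step 1: Scale (-5, 0) by (sx, sy) = (2, 4) → (-10, 0)
Step 2: Translate by (1, -3) → (-9, -3)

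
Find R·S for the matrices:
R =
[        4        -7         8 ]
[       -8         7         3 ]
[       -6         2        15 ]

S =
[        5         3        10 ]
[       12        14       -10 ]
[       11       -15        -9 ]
RS =
[       24      -206        38 ]
[       77        29      -177 ]
[      159      -215      -215 ]

Matrix multiplication: (RS)[i][j] = sum over k of R[i][k] * S[k][j].
  (RS)[0][0] = (4)*(5) + (-7)*(12) + (8)*(11) = 24
  (RS)[0][1] = (4)*(3) + (-7)*(14) + (8)*(-15) = -206
  (RS)[0][2] = (4)*(10) + (-7)*(-10) + (8)*(-9) = 38
  (RS)[1][0] = (-8)*(5) + (7)*(12) + (3)*(11) = 77
  (RS)[1][1] = (-8)*(3) + (7)*(14) + (3)*(-15) = 29
  (RS)[1][2] = (-8)*(10) + (7)*(-10) + (3)*(-9) = -177
  (RS)[2][0] = (-6)*(5) + (2)*(12) + (15)*(11) = 159
  (RS)[2][1] = (-6)*(3) + (2)*(14) + (15)*(-15) = -215
  (RS)[2][2] = (-6)*(10) + (2)*(-10) + (15)*(-9) = -215
RS =
[       24      -206        38 ]
[       77        29      -177 ]
[      159      -215      -215 ]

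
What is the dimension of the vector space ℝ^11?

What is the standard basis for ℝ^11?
Dimension = 11; standard basis = {e_1, e_2, e_3, …, e_11}

ℝ^11 is the space of 11-tuples of real numbers; its dimension is 11.
The standard basis consists of 11 vectors: e_1, e_2, e_3, …, e_11, where e_i is the vector with 1 in position i and 0 elsewhere.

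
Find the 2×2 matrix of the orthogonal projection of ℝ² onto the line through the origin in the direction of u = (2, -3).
[[4/13, -6/13], [-6/13, 9/13]]

The orthogonal projection onto the line spanned by a nonzero vector u = (a, b) has matrix P = (u uᵀ) / (uᵀ u) = (1/(a² + b²)) · [[a², ab], [ab, b²]].
Here u = (2, -3), so a² + b² = 4 + 9 = 13.
P = (1/13) · [[4, -6], [-6, 9]] = [[4/13, -6/13], [-6/13, 9/13]].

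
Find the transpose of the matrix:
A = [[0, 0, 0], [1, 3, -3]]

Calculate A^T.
[[0, 1], [0, 3], [0, -3]]

The transpose sends entry (i,j) to (j,i); rows become columns.
Row 0 of A: [0, 0, 0] -> column 0 of A^T.
Row 1 of A: [1, 3, -3] -> column 1 of A^T.
A^T = [[0, 1], [0, 3], [0, -3]]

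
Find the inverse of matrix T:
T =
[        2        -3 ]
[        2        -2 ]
det(T) = 2
T⁻¹ =
[       -1       3/2 ]
[       -1         1 ]

For a 2×2 matrix T = [[a, b], [c, d]] with det(T) ≠ 0, T⁻¹ = (1/det(T)) * [[d, -b], [-c, a]].
det(T) = (2)*(-2) - (-3)*(2) = -4 + 6 = 2.
T⁻¹ = (1/2) * [[-2, 3], [-2, 2]].
Dividing each entry by 2 and reducing:
T⁻¹ =
[       -1       3/2 ]
[       -1         1 ]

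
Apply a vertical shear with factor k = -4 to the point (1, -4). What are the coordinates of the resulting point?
(1, -8)

Shear matrix for vertical shear with factor k = -4:
[[1, 0], [-4, 1]]
Result: (1, -4) → (1, -8)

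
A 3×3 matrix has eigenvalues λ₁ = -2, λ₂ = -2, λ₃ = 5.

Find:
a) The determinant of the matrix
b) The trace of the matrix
det = 20, trace = 1

Two standard eigenvalue identities:
- det(A) equals the product of the eigenvalues (counted with multiplicity).
- trace(A) equals the sum of the eigenvalues.
det(A) = (-2)*(-2)*(5) = 20.
trace(A) = -2 - 2 + 5 = 1.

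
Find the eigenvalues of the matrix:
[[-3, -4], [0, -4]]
λ = -4 and λ = -3

Characteristic equation: det(A - λI) = 0
λ² - (trace)λ + (det) = 0
λ² - (-7)λ + (12) = 0
λ² + 7λ + 12 = 0
Solving: λ = -4, -3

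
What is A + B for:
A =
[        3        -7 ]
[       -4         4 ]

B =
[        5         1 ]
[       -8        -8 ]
A + B =
[        8        -6 ]
[      -12        -4 ]

Matrix addition is elementwise: (A+B)[i][j] = A[i][j] + B[i][j].
  (A+B)[0][0] = (3) + (5) = 8
  (A+B)[0][1] = (-7) + (1) = -6
  (A+B)[1][0] = (-4) + (-8) = -12
  (A+B)[1][1] = (4) + (-8) = -4
A + B =
[        8        -6 ]
[      -12        -4 ]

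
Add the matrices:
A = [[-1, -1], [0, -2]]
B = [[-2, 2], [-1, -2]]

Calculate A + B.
[[-3, 1], [-1, -4]]

Add corresponding elements:
(-1)+(-2)=-3
(-1)+(2)=1
(0)+(-1)=-1
(-2)+(-2)=-4
A + B = [[-3, 1], [-1, -4]]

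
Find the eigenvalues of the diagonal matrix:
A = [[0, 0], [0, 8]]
λ₁ = 0, λ₂ = 8

The characteristic polynomial of A is det(A - λI) = (0 - λ)(8 - λ) = 0.
The roots are λ = 0 and λ = 8, so the eigenvalues are the diagonal entries.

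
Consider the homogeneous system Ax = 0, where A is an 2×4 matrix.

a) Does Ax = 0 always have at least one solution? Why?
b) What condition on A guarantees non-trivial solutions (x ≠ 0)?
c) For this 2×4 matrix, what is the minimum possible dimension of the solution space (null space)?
a) Yes, x = 0 is always a solution. b) When A has linearly dependent columns (rank < n). c) Minimum nullity = 2.

a) x = 0 satisfies A·0 = 0, so the zero vector is always a solution.
b) Non-trivial solutions exist iff the columns of A are linearly dependent, equivalently rank(A) < n (the number of columns).
c) By rank-nullity, rank(A) + nullity(A) = n = 4. Since A has only 2 rows, rank(A) ≤ 2, so nullity(A) ≥ 4 - 2 = 2.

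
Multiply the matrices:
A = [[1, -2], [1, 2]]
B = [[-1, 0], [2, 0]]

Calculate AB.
[[-5, 0], [3, 0]]

Each entry (i,j) of AB = sum over k of A[i][k]*B[k][j].
(AB)[0][0] = (1)*(-1) + (-2)*(2) = -5
(AB)[0][1] = (1)*(0) + (-2)*(0) = 0
(AB)[1][0] = (1)*(-1) + (2)*(2) = 3
(AB)[1][1] = (1)*(0) + (2)*(0) = 0
AB = [[-5, 0], [3, 0]]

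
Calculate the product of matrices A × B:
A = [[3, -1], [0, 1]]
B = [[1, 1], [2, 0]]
[[1, 3], [2, 0]]

Matrix multiplication:
C[0][0] = 3×1 + -1×2 = 1
C[0][1] = 3×1 + -1×0 = 3
C[1][0] = 0×1 + 1×2 = 2
C[1][1] = 0×1 + 1×0 = 0
Result: [[1, 3], [2, 0]]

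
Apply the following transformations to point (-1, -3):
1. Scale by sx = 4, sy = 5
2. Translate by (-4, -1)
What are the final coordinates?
(-8, -16)

Step 1: Scale (-1, -3) by (sx, sy) = (4, 5) → (-4, -15)
Step 2: Translate by (-4, -1) → (-8, -16)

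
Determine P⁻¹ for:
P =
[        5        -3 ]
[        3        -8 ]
det(P) = -31
P⁻¹ =
[     8/31     -3/31 ]
[     3/31     -5/31 ]

For a 2×2 matrix P = [[a, b], [c, d]] with det(P) ≠ 0, P⁻¹ = (1/det(P)) * [[d, -b], [-c, a]].
det(P) = (5)*(-8) - (-3)*(3) = -40 + 9 = -31.
P⁻¹ = (1/-31) * [[-8, 3], [-3, 5]].
Dividing each entry by -31 and reducing:
P⁻¹ =
[     8/31     -3/31 ]
[     3/31     -5/31 ]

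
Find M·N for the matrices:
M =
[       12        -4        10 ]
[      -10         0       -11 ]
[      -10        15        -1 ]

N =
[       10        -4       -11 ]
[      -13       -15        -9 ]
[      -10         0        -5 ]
MN =
[       72        12      -146 ]
[       10        40       165 ]
[     -285      -185       -20 ]

Matrix multiplication: (MN)[i][j] = sum over k of M[i][k] * N[k][j].
  (MN)[0][0] = (12)*(10) + (-4)*(-13) + (10)*(-10) = 72
  (MN)[0][1] = (12)*(-4) + (-4)*(-15) + (10)*(0) = 12
  (MN)[0][2] = (12)*(-11) + (-4)*(-9) + (10)*(-5) = -146
  (MN)[1][0] = (-10)*(10) + (0)*(-13) + (-11)*(-10) = 10
  (MN)[1][1] = (-10)*(-4) + (0)*(-15) + (-11)*(0) = 40
  (MN)[1][2] = (-10)*(-11) + (0)*(-9) + (-11)*(-5) = 165
  (MN)[2][0] = (-10)*(10) + (15)*(-13) + (-1)*(-10) = -285
  (MN)[2][1] = (-10)*(-4) + (15)*(-15) + (-1)*(0) = -185
  (MN)[2][2] = (-10)*(-11) + (15)*(-9) + (-1)*(-5) = -20
MN =
[       72        12      -146 ]
[       10        40       165 ]
[     -285      -185       -20 ]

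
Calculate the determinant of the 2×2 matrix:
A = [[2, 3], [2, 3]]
0

For A = [[a, b], [c, d]], det(A) = a*d - b*c.
det(A) = (2)*(3) - (3)*(2) = 6 - 6 = 0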